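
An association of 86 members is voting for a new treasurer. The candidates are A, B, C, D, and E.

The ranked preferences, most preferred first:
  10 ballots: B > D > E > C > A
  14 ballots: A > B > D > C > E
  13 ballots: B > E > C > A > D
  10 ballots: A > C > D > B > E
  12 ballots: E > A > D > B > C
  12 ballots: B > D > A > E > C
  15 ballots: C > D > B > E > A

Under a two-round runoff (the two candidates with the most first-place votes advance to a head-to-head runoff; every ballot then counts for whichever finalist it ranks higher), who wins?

Round 1 first-place votes: A 24, B 35, C 15, D 0, E 12. B and A advance.
Runoff: B is ranked above A on 50 ballots, A above B on 36.

B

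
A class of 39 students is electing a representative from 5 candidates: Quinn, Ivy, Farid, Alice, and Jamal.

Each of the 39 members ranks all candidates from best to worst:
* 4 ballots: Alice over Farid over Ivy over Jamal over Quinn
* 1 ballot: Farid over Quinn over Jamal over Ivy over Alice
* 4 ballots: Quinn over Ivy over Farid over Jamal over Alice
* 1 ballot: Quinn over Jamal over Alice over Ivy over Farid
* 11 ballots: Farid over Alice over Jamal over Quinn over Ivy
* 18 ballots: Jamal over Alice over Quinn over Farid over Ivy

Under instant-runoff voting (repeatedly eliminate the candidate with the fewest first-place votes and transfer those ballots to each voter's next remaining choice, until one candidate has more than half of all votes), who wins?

Farid

Round 1: Quinn 5, Ivy 0, Farid 12, Alice 4, Jamal 18. Ivy eliminated.
Round 2: Quinn 5, Farid 12, Alice 4, Jamal 18. Alice eliminated.
Round 3: Quinn 5, Farid 16, Jamal 18. Quinn eliminated.
Round 4: Farid 20, Jamal 19. Farid has a majority (≥20).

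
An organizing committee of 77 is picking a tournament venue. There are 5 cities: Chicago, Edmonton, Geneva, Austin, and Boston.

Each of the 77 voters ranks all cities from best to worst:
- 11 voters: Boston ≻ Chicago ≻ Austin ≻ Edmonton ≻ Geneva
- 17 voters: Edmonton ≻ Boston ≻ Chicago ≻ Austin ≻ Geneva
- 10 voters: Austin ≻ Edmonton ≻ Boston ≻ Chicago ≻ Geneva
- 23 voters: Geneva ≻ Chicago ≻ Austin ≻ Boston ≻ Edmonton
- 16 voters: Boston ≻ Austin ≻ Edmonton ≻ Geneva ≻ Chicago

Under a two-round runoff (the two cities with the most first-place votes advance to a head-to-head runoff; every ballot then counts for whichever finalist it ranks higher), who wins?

Round 1 first-place votes: Chicago 0, Edmonton 17, Geneva 23, Austin 10, Boston 27. Boston and Geneva advance.
Runoff: Boston is ranked above Geneva on 54 ballots, Geneva above Boston on 23.

Boston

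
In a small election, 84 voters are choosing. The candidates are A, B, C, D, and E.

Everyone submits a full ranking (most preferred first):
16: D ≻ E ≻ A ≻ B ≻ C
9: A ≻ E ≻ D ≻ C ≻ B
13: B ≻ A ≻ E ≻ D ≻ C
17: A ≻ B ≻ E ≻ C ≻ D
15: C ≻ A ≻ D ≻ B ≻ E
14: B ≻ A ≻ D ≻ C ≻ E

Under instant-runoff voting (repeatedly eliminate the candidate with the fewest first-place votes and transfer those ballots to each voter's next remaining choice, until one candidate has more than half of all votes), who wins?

Round 1: A 26, B 27, C 15, D 16, E 0. E eliminated.
Round 2: A 26, B 27, C 15, D 16. C eliminated.
Round 3: A 41, B 27, D 16. D eliminated.
Round 4: A 57, B 27. A has a majority (≥43).

A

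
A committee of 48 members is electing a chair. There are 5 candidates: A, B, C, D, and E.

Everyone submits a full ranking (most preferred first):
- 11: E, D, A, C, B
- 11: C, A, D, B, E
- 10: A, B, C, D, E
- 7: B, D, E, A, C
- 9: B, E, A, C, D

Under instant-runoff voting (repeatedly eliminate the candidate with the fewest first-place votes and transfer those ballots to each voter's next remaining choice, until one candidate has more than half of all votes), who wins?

Round 1: A 10, B 16, C 11, D 0, E 11. D eliminated.
Round 2: A 10, B 16, C 11, E 11. A eliminated.
Round 3: B 26, C 11, E 11. B has a majority (≥25).

B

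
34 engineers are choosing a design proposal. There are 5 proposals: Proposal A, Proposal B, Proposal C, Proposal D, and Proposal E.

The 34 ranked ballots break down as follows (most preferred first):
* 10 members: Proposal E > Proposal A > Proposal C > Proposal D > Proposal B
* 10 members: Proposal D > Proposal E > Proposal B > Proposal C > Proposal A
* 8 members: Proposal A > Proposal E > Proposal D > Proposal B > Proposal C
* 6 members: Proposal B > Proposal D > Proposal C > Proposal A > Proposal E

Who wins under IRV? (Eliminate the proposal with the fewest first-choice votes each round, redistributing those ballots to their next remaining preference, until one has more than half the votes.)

Round 1: Proposal A 8, Proposal B 6, Proposal C 0, Proposal D 10, Proposal E 10. Proposal C eliminated.
Round 2: Proposal A 8, Proposal B 6, Proposal D 10, Proposal E 10. Proposal B eliminated.
Round 3: Proposal A 8, Proposal D 16, Proposal E 10. Proposal A eliminated.
Round 4: Proposal D 16, Proposal E 18. Proposal E has a majority (≥18).

Proposal E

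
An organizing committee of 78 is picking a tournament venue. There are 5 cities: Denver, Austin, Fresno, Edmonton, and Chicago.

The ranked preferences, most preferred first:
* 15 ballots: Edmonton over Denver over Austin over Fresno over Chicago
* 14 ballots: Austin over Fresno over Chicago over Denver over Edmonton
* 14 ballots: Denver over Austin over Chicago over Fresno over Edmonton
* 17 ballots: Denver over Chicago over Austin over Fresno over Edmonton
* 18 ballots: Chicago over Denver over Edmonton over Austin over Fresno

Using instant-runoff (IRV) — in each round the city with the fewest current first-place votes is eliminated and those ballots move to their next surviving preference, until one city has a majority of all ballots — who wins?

Round 1: Denver 31, Austin 14, Fresno 0, Edmonton 15, Chicago 18. Fresno eliminated.
Round 2: Denver 31, Austin 14, Edmonton 15, Chicago 18. Austin eliminated.
Round 3: Denver 31, Edmonton 15, Chicago 32. Edmonton eliminated.
Round 4: Denver 46, Chicago 32. Denver has a majority (≥40).

Denver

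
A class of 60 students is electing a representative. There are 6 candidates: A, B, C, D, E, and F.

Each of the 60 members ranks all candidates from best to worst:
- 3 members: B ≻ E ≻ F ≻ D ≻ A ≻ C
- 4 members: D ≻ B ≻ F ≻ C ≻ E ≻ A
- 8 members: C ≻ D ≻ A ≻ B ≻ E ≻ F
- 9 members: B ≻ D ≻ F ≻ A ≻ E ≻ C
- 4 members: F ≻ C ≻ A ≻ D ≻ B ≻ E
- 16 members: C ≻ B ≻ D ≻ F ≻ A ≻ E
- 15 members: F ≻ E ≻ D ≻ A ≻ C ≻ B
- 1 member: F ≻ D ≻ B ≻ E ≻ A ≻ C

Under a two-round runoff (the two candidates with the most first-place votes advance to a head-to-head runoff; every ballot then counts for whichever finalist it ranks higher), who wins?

Round 1 first-place votes: A 0, B 12, C 24, D 4, E 0, F 20. C and F advance.
Runoff: C is ranked above F on 24 ballots, F above C on 36.

F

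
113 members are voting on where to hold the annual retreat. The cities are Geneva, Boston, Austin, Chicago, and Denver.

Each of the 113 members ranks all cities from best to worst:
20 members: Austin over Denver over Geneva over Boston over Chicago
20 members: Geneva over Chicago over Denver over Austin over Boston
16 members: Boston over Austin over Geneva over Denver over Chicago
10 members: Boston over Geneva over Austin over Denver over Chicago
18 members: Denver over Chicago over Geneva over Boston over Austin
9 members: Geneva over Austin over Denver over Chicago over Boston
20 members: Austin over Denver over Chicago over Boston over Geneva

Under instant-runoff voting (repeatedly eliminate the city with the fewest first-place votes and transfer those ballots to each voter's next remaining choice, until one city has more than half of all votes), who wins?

Round 1: Geneva 29, Boston 26, Austin 40, Chicago 0, Denver 18. Chicago eliminated.
Round 2: Geneva 29, Boston 26, Austin 40, Denver 18. Denver eliminated.
Round 3: Geneva 47, Boston 26, Austin 40. Boston eliminated.
Round 4: Geneva 57, Austin 56. Geneva has a majority (≥57).

Geneva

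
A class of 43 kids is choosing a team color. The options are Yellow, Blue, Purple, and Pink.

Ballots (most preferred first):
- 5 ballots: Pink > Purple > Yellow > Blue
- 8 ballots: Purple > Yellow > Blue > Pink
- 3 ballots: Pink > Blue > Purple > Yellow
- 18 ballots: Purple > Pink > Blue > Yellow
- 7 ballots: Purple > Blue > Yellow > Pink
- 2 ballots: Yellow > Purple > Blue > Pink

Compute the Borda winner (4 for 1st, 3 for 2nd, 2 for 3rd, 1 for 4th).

Yellow: 5×2 + 8×3 + 3×1 + 18×1 + 7×2 + 2×4 = 77
Blue: 5×1 + 8×2 + 3×3 + 18×2 + 7×3 + 2×2 = 91
Purple: 5×3 + 8×4 + 3×2 + 18×4 + 7×4 + 2×3 = 159
Pink: 5×4 + 8×1 + 3×4 + 18×3 + 7×1 + 2×1 = 103

Purple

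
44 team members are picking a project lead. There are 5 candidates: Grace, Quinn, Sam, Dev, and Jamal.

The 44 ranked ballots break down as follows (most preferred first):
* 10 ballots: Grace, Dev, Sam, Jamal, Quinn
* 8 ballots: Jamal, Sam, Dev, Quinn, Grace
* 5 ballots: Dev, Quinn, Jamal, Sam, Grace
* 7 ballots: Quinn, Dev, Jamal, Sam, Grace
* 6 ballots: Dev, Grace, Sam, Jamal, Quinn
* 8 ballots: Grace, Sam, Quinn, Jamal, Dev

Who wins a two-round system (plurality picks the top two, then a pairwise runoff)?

Round 1 first-place votes: Grace 18, Quinn 7, Sam 0, Dev 11, Jamal 8. Grace and Dev advance.
Runoff: Grace is ranked above Dev on 18 ballots, Dev above Grace on 26.

Dev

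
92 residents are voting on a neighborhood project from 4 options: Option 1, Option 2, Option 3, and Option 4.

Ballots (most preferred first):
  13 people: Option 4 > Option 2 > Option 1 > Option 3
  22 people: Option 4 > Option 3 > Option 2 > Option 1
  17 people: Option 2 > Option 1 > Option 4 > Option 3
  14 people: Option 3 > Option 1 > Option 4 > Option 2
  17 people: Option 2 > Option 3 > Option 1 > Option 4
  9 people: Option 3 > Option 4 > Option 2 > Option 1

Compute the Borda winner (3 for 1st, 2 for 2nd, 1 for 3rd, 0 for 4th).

Option 2

Option 1: 13×1 + 22×0 + 17×2 + 14×2 + 17×1 + 9×0 = 92
Option 2: 13×2 + 22×1 + 17×3 + 14×0 + 17×3 + 9×1 = 159
Option 3: 13×0 + 22×2 + 17×0 + 14×3 + 17×2 + 9×3 = 147
Option 4: 13×3 + 22×3 + 17×1 + 14×1 + 17×0 + 9×2 = 154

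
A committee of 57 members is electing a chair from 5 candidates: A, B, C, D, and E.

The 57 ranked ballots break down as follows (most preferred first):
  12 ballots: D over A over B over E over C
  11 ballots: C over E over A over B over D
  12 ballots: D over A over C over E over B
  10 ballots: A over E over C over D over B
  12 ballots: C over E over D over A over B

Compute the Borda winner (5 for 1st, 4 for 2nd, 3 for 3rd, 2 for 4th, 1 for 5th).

A

A: 12×4 + 11×3 + 12×4 + 10×5 + 12×2 = 203
B: 12×3 + 11×2 + 12×1 + 10×1 + 12×1 = 92
C: 12×1 + 11×5 + 12×3 + 10×3 + 12×5 = 193
D: 12×5 + 11×1 + 12×5 + 10×2 + 12×3 = 187
E: 12×2 + 11×4 + 12×2 + 10×4 + 12×4 = 180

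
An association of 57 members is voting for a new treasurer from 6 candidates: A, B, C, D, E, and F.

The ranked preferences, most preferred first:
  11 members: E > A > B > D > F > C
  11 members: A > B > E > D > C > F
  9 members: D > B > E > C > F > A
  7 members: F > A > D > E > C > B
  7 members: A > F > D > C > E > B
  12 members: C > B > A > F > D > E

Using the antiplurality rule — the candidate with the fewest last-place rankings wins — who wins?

D

Last-place votes: A 9, B 14, C 11, D 0, E 12, F 11.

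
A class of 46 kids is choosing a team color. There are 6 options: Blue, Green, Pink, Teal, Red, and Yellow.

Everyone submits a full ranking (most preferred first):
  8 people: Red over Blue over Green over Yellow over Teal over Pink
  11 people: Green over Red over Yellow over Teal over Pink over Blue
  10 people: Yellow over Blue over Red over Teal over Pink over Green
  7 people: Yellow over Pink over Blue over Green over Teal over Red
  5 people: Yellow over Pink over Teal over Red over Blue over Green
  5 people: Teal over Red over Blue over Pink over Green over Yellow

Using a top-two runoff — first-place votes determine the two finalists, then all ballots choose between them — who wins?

Green

Round 1 first-place votes: Blue 0, Green 11, Pink 0, Teal 5, Red 8, Yellow 22. Yellow and Green advance.
Runoff: Yellow is ranked above Green on 22 ballots, Green above Yellow on 24.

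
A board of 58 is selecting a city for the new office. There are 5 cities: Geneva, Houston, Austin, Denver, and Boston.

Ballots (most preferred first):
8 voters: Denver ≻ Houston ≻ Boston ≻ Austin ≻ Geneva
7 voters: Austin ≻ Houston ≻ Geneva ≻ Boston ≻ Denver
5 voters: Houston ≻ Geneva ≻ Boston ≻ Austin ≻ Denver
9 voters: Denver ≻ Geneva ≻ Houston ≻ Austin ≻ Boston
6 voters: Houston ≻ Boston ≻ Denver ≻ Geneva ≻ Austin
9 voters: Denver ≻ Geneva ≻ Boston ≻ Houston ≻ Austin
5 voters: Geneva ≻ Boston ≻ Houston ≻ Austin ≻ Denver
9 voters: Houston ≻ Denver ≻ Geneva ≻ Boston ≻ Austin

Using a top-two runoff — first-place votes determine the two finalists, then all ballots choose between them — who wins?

Round 1 first-place votes: Geneva 5, Houston 20, Austin 7, Denver 26, Boston 0. Denver and Houston advance.
Runoff: Denver is ranked above Houston on 26 ballots, Houston above Denver on 32.

Houston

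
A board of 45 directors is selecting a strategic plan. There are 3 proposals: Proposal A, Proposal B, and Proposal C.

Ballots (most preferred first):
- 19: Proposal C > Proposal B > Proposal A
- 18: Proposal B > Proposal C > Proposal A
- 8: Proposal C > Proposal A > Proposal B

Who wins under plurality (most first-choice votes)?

Proposal C

First-place votes: Proposal A 0, Proposal B 18, Proposal C 27.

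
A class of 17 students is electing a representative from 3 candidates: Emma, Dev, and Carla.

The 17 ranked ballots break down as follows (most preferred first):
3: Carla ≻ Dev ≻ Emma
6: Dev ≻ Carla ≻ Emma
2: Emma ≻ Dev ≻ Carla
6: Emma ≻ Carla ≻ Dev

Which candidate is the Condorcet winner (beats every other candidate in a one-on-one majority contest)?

Carla vs Emma: 9–8
Carla vs Dev: 9–8
Carla beats every other candidate.

Carla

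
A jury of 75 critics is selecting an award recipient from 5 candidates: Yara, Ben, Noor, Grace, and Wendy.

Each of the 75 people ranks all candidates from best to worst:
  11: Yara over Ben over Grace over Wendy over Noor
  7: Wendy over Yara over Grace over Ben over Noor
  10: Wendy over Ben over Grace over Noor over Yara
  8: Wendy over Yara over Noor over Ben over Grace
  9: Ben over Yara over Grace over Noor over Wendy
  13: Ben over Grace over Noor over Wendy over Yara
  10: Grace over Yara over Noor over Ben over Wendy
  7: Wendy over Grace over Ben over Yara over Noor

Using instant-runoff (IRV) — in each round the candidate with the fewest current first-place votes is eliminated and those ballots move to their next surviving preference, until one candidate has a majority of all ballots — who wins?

Ben

Round 1: Yara 11, Ben 22, Noor 0, Grace 10, Wendy 32. Noor eliminated.
Round 2: Yara 11, Ben 22, Grace 10, Wendy 32. Grace eliminated.
Round 3: Yara 21, Ben 22, Wendy 32. Yara eliminated.
Round 4: Ben 43, Wendy 32. Ben has a majority (≥38).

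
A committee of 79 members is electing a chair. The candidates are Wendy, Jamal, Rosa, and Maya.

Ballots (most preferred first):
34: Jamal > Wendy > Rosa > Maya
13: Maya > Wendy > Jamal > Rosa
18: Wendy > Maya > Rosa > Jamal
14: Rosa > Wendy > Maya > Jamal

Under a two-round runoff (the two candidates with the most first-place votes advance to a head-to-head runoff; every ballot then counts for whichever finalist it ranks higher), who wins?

Wendy

Round 1 first-place votes: Wendy 18, Jamal 34, Rosa 14, Maya 13. Jamal and Wendy advance.
Runoff: Jamal is ranked above Wendy on 34 ballots, Wendy above Jamal on 45.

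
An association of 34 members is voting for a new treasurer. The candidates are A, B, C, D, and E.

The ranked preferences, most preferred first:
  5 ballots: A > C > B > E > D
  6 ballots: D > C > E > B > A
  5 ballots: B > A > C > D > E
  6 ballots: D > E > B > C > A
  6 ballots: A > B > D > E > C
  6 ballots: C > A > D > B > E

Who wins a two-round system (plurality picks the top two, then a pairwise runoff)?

A

Round 1 first-place votes: A 11, B 5, C 6, D 12, E 0. D and A advance.
Runoff: D is ranked above A on 12 ballots, A above D on 22.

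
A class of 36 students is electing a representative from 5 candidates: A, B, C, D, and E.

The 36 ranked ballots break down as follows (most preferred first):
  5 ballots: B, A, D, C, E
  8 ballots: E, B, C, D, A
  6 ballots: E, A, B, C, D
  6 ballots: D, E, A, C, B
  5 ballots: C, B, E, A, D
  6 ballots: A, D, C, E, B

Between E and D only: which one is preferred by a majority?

E

E is ranked above D on 19 ballots; D above E on 17.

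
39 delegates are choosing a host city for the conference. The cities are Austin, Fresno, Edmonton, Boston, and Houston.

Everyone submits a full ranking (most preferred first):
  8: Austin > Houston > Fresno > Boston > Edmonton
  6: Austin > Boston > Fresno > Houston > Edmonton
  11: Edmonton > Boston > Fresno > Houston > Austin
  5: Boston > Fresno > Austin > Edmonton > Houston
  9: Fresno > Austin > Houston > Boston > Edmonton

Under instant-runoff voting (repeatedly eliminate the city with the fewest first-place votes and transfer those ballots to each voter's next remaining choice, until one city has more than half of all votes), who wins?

Fresno

Round 1: Austin 14, Fresno 9, Edmonton 11, Boston 5, Houston 0. Houston eliminated.
Round 2: Austin 14, Fresno 9, Edmonton 11, Boston 5. Boston eliminated.
Round 3: Austin 14, Fresno 14, Edmonton 11. Edmonton eliminated.
Round 4: Austin 14, Fresno 25. Fresno has a majority (≥20).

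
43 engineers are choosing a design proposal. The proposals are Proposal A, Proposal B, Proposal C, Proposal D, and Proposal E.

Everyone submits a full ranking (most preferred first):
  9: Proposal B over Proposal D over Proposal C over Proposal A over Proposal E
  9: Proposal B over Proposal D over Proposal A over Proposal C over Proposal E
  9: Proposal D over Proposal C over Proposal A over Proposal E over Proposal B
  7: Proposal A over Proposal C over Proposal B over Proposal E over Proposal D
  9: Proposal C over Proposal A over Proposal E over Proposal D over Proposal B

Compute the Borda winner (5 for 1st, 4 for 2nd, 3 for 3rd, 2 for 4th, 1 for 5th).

Proposal C

Proposal A: 9×2 + 9×3 + 9×3 + 7×5 + 9×4 = 143
Proposal B: 9×5 + 9×5 + 9×1 + 7×3 + 9×1 = 129
Proposal C: 9×3 + 9×2 + 9×4 + 7×4 + 9×5 = 154
Proposal D: 9×4 + 9×4 + 9×5 + 7×1 + 9×2 = 142
Proposal E: 9×1 + 9×1 + 9×2 + 7×2 + 9×3 = 77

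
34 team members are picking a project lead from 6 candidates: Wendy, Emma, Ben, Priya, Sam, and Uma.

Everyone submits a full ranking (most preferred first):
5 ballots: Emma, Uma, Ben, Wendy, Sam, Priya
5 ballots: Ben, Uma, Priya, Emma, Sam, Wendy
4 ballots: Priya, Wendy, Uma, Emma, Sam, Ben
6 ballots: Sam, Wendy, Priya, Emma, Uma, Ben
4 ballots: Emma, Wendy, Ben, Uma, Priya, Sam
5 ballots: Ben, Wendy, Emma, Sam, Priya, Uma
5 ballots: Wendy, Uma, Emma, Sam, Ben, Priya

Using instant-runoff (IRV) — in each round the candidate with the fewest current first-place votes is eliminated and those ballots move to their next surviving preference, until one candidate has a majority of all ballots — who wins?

Wendy

Round 1: Wendy 5, Emma 9, Ben 10, Priya 4, Sam 6, Uma 0. Uma eliminated.
Round 2: Wendy 5, Emma 9, Ben 10, Priya 4, Sam 6. Priya eliminated.
Round 3: Wendy 9, Emma 9, Ben 10, Sam 6. Sam eliminated.
Round 4: Wendy 15, Emma 9, Ben 10. Emma eliminated.
Round 5: Wendy 19, Ben 15. Wendy has a majority (≥18).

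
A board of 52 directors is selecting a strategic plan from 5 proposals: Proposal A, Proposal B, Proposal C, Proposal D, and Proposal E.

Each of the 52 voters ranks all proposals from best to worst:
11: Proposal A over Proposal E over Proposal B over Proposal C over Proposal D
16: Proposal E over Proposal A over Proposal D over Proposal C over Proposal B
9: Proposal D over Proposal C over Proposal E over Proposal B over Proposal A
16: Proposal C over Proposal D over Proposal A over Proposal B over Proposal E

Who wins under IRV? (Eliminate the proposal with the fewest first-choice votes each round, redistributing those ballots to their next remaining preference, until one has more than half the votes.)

Round 1: Proposal A 11, Proposal B 0, Proposal C 16, Proposal D 9, Proposal E 16. Proposal B eliminated.
Round 2: Proposal A 11, Proposal C 16, Proposal D 9, Proposal E 16. Proposal D eliminated.
Round 3: Proposal A 11, Proposal C 25, Proposal E 16. Proposal A eliminated.
Round 4: Proposal C 25, Proposal E 27. Proposal E has a majority (≥27).

Proposal E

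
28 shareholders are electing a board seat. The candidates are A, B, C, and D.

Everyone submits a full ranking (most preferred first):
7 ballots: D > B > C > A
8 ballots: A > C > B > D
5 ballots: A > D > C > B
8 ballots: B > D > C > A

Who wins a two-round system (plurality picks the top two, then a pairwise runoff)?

B

Round 1 first-place votes: A 13, B 8, C 0, D 7. A and B advance.
Runoff: A is ranked above B on 13 ballots, B above A on 15.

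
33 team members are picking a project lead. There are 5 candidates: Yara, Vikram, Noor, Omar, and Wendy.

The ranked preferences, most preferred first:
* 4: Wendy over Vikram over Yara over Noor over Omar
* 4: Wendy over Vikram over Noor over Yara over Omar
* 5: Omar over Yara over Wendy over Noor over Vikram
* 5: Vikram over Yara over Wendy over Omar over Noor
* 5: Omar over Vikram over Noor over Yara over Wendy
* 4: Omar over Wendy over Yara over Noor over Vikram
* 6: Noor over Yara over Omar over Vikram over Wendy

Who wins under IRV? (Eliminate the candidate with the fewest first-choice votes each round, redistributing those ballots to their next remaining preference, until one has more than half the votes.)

Omar

Round 1: Yara 0, Vikram 5, Noor 6, Omar 14, Wendy 8. Yara eliminated.
Round 2: Vikram 5, Noor 6, Omar 14, Wendy 8. Vikram eliminated.
Round 3: Noor 6, Omar 14, Wendy 13. Noor eliminated.
Round 4: Omar 20, Wendy 13. Omar has a majority (≥17).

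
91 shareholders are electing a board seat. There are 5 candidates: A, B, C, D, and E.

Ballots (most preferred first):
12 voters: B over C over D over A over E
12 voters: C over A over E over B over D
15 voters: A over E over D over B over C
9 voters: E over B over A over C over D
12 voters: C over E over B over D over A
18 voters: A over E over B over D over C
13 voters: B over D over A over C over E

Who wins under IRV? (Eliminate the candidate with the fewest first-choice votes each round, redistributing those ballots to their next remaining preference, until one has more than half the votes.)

Round 1: A 33, B 25, C 24, D 0, E 9. D eliminated.
Round 2: A 33, B 25, C 24, E 9. E eliminated.
Round 3: A 33, B 34, C 24. C eliminated.
Round 4: A 45, B 46. B has a majority (≥46).

B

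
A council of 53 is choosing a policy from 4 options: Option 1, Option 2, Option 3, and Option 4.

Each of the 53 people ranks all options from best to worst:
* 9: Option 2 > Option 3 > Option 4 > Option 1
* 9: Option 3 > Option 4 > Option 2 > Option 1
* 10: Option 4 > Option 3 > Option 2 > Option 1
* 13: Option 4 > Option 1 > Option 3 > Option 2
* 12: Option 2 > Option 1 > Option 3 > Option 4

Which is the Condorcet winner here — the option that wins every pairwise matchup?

Option 3

Option 3 vs Option 1: 28–25
Option 3 vs Option 2: 32–21
Option 3 vs Option 4: 30–23
Option 3 beats every other option.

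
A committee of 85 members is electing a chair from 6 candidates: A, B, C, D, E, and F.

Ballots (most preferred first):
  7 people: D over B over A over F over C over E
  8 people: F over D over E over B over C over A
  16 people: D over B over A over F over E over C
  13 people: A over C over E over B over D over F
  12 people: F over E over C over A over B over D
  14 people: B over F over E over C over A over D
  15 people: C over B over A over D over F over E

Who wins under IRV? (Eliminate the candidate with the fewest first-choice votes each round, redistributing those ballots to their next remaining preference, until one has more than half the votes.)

Round 1: A 13, B 14, C 15, D 23, E 0, F 20. E eliminated.
Round 2: A 13, B 14, C 15, D 23, F 20. A eliminated.
Round 3: B 14, C 28, D 23, F 20. B eliminated.
Round 4: C 28, D 23, F 34. D eliminated.
Round 5: C 28, F 57. F has a majority (≥43).

F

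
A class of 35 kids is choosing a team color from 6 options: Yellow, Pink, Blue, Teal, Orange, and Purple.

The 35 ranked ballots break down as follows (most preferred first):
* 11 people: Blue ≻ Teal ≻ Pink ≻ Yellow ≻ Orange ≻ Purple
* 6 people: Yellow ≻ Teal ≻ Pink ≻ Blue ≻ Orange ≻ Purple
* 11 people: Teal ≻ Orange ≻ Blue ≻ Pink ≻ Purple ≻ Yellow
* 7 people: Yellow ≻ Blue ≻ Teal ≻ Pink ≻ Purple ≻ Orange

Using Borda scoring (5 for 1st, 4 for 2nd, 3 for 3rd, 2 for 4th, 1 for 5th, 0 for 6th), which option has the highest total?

Yellow: 11×2 + 6×5 + 11×0 + 7×5 = 87
Pink: 11×3 + 6×3 + 11×2 + 7×2 = 87
Blue: 11×5 + 6×2 + 11×3 + 7×4 = 128
Teal: 11×4 + 6×4 + 11×5 + 7×3 = 144
Orange: 11×1 + 6×1 + 11×4 + 7×0 = 61
Purple: 11×0 + 6×0 + 11×1 + 7×1 = 18

Teal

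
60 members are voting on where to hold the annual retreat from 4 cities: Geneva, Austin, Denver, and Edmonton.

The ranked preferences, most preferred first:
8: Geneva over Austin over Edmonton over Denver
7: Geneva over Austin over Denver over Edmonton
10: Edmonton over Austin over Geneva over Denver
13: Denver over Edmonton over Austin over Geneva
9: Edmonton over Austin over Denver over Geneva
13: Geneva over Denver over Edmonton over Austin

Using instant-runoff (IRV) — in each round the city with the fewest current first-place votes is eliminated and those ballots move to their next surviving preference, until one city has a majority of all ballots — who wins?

Round 1: Geneva 28, Austin 0, Denver 13, Edmonton 19. Austin eliminated.
Round 2: Geneva 28, Denver 13, Edmonton 19. Denver eliminated.
Round 3: Geneva 28, Edmonton 32. Edmonton has a majority (≥31).

Edmonton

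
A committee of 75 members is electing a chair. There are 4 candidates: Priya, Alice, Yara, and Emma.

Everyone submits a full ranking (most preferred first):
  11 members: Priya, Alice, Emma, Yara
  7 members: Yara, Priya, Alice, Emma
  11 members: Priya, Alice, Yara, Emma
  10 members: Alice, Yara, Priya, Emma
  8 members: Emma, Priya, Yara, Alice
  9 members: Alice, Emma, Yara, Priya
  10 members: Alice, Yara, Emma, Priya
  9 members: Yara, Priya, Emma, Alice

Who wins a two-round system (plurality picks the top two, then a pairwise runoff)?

Priya

Round 1 first-place votes: Priya 22, Alice 29, Yara 16, Emma 8. Alice and Priya advance.
Runoff: Alice is ranked above Priya on 29 ballots, Priya above Alice on 46.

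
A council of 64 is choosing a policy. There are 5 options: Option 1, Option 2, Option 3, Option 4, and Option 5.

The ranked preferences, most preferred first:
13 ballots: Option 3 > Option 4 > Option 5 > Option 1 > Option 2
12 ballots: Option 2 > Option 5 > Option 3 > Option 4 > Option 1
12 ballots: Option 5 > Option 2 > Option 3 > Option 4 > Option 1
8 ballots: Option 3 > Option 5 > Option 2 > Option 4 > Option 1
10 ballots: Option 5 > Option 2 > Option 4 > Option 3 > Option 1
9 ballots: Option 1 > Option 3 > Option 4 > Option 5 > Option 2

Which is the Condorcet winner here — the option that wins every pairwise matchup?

Option 5 vs Option 1: 55–9
Option 5 vs Option 2: 52–12
Option 5 vs Option 3: 34–30
Option 5 vs Option 4: 42–22
Option 5 beats every other option.

Option 5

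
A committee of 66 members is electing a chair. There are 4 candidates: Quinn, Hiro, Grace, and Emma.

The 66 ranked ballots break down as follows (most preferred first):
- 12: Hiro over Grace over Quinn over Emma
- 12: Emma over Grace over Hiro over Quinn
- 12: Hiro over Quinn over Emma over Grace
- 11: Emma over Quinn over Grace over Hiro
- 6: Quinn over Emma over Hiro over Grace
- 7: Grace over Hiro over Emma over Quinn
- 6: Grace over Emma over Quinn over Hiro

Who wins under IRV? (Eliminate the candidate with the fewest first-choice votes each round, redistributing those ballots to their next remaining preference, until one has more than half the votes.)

Round 1: Quinn 6, Hiro 24, Grace 13, Emma 23. Quinn eliminated.
Round 2: Hiro 24, Grace 13, Emma 29. Grace eliminated.
Round 3: Hiro 31, Emma 35. Emma has a majority (≥34).

Emma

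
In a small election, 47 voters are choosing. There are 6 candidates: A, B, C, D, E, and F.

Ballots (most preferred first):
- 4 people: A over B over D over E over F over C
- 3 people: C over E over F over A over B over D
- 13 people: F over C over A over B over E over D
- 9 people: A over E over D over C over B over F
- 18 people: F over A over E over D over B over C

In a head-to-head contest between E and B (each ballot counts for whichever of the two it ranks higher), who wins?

E

E is ranked above B on 30 ballots; B above E on 17.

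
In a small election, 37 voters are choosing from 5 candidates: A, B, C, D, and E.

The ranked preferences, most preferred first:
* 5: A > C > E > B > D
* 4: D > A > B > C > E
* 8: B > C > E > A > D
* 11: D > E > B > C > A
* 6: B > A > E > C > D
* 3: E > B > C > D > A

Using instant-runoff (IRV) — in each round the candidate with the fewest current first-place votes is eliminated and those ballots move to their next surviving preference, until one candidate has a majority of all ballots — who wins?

Round 1: A 5, B 14, C 0, D 15, E 3. C eliminated.
Round 2: A 5, B 14, D 15, E 3. E eliminated.
Round 3: A 5, B 17, D 15. A eliminated.
Round 4: B 22, D 15. B has a majority (≥19).

B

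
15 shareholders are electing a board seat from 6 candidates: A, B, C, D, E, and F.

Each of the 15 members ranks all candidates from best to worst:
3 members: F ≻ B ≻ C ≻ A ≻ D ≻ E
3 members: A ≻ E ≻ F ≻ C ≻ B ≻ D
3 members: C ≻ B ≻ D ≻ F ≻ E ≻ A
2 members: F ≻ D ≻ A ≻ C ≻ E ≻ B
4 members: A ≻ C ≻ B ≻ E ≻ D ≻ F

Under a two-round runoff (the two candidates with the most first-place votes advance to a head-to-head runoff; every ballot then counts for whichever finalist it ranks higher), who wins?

Round 1 first-place votes: A 7, B 0, C 3, D 0, E 0, F 5. A and F advance.
Runoff: A is ranked above F on 7 ballots, F above A on 8.

F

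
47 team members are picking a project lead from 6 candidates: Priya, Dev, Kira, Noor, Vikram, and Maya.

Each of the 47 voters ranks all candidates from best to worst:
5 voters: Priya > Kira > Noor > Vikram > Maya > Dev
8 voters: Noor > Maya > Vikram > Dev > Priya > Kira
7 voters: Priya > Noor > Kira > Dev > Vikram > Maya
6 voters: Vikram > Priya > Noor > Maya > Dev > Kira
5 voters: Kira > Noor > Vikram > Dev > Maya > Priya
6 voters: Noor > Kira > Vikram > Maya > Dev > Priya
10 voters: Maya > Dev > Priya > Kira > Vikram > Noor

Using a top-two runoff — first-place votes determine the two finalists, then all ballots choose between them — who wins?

Round 1 first-place votes: Priya 12, Dev 0, Kira 5, Noor 14, Vikram 6, Maya 10. Noor and Priya advance.
Runoff: Noor is ranked above Priya on 19 ballots, Priya above Noor on 28.

Priya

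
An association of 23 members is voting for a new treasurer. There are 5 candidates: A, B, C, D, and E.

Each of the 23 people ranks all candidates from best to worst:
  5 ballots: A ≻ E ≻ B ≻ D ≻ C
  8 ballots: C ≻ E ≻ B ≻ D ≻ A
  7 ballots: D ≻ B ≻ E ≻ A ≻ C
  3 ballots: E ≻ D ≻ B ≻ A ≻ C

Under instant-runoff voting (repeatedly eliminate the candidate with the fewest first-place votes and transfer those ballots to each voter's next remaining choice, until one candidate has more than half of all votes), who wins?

Round 1: A 5, B 0, C 8, D 7, E 3. B eliminated.
Round 2: A 5, C 8, D 7, E 3. E eliminated.
Round 3: A 5, C 8, D 10. A eliminated.
Round 4: C 8, D 15. D has a majority (≥12).

D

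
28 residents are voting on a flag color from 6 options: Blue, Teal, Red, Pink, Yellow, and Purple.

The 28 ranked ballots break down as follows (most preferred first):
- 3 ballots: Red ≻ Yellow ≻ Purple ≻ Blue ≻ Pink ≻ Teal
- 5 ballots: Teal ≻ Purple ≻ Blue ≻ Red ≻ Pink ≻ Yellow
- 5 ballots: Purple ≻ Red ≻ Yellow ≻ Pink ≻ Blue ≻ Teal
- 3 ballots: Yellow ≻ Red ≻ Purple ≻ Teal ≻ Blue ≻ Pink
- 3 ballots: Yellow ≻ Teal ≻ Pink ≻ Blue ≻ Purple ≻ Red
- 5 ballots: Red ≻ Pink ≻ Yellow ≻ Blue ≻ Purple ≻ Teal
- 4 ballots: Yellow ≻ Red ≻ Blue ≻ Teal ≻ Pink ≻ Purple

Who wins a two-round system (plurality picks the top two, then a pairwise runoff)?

Round 1 first-place votes: Blue 0, Teal 5, Red 8, Pink 0, Yellow 10, Purple 5. Yellow and Red advance.
Runoff: Yellow is ranked above Red on 10 ballots, Red above Yellow on 18.

Red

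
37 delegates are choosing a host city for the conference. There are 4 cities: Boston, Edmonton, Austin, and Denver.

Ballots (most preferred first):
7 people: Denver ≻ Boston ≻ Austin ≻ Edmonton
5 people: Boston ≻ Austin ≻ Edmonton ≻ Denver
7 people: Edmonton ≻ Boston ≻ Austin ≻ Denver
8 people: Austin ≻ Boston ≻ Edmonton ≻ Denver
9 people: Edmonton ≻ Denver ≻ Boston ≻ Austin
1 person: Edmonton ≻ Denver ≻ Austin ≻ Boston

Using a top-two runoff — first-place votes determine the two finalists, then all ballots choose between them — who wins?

Round 1 first-place votes: Boston 5, Edmonton 17, Austin 8, Denver 7. Edmonton and Austin advance.
Runoff: Edmonton is ranked above Austin on 17 ballots, Austin above Edmonton on 20.

Austin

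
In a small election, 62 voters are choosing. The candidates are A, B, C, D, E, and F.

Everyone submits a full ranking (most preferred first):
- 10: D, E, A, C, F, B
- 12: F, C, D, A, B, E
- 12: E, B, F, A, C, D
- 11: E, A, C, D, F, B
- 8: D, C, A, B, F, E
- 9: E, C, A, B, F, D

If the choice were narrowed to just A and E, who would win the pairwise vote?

E

A is ranked above E on 20 ballots; E above A on 42.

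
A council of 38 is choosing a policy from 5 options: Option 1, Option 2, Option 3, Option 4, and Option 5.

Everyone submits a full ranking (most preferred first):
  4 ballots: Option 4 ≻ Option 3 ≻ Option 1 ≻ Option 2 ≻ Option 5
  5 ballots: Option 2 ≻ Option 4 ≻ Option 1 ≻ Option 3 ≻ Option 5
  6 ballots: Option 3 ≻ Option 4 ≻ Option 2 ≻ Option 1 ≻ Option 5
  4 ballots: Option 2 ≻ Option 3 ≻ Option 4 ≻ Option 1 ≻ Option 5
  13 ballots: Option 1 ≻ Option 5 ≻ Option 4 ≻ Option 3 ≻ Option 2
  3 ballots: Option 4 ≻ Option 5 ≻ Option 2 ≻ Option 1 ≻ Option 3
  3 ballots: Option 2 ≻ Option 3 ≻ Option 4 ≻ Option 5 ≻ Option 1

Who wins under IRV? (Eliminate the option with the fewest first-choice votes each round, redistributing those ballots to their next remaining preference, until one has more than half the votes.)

Round 1: Option 1 13, Option 2 12, Option 3 6, Option 4 7, Option 5 0. Option 5 eliminated.
Round 2: Option 1 13, Option 2 12, Option 3 6, Option 4 7. Option 3 eliminated.
Round 3: Option 1 13, Option 2 12, Option 4 13. Option 2 eliminated.
Round 4: Option 1 13, Option 4 25. Option 4 has a majority (≥20).

Option 4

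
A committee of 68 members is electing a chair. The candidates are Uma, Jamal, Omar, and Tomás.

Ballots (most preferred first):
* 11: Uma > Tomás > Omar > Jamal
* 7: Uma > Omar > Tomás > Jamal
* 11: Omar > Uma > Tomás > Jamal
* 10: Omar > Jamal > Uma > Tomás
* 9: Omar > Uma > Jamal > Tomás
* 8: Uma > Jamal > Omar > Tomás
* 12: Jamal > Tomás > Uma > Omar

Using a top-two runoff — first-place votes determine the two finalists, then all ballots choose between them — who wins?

Round 1 first-place votes: Uma 26, Jamal 12, Omar 30, Tomás 0. Omar and Uma advance.
Runoff: Omar is ranked above Uma on 30 ballots, Uma above Omar on 38.

Uma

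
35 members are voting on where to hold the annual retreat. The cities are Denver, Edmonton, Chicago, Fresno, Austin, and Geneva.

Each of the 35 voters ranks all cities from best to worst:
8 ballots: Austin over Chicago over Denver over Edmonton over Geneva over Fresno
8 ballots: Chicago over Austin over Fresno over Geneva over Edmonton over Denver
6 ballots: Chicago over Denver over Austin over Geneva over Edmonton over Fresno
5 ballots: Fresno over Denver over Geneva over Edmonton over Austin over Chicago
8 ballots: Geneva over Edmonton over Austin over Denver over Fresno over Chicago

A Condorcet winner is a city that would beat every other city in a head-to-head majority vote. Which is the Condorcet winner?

Austin vs Denver: 24–11
Austin vs Edmonton: 22–13
Austin vs Chicago: 21–14
Austin vs Fresno: 30–5
Austin vs Geneva: 22–13
Austin beats every other city.

Austin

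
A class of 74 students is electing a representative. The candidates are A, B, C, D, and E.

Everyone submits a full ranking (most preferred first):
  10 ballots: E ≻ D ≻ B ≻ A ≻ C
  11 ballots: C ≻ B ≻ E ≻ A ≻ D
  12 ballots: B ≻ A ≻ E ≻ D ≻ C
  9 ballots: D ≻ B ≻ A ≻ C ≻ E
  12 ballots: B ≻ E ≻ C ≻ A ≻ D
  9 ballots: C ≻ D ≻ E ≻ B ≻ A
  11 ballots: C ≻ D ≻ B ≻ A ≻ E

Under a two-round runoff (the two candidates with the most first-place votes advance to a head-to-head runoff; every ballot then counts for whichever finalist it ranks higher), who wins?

B

Round 1 first-place votes: A 0, B 24, C 31, D 9, E 10. C and B advance.
Runoff: C is ranked above B on 31 ballots, B above C on 43.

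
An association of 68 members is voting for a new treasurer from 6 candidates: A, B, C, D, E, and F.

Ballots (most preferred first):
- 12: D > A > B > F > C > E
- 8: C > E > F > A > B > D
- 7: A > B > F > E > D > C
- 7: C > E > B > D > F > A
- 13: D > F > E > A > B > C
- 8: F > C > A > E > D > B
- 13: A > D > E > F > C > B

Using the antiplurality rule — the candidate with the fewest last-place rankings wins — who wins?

F

Last-place votes: A 7, B 21, C 20, D 8, E 12, F 0.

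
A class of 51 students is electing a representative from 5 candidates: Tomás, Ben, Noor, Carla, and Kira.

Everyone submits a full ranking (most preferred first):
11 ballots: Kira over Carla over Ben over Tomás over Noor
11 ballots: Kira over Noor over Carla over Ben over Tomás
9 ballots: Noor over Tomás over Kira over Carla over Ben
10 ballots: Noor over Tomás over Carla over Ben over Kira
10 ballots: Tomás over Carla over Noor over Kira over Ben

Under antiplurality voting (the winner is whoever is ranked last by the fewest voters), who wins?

Last-place votes: Tomás 11, Ben 19, Noor 11, Carla 0, Kira 10.

Carla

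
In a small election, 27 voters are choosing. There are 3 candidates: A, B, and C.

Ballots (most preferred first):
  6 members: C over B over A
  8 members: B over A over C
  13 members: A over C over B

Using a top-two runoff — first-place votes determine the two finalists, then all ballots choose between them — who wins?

Round 1 first-place votes: A 13, B 8, C 6. A and B advance.
Runoff: A is ranked above B on 13 ballots, B above A on 14.

B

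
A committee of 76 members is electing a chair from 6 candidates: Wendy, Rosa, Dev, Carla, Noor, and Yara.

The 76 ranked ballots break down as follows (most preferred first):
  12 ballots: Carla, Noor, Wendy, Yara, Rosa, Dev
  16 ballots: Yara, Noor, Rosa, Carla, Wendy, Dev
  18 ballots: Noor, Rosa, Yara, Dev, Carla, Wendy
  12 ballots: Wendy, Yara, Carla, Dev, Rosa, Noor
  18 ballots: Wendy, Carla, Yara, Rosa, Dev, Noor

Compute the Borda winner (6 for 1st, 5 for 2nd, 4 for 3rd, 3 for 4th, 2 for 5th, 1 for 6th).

Wendy: 12×4 + 16×2 + 18×1 + 12×6 + 18×6 = 278
Rosa: 12×2 + 16×4 + 18×5 + 12×2 + 18×3 = 256
Dev: 12×1 + 16×1 + 18×3 + 12×3 + 18×2 = 154
Carla: 12×6 + 16×3 + 18×2 + 12×4 + 18×5 = 294
Noor: 12×5 + 16×5 + 18×6 + 12×1 + 18×1 = 278
Yara: 12×3 + 16×6 + 18×4 + 12×5 + 18×4 = 336

Yara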